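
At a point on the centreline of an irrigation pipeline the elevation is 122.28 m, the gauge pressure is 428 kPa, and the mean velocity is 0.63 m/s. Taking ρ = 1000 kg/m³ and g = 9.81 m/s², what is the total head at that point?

h ≈ 165.93 m

Pressure head ψ = P/(ρg) = 428×1000 / (1000 × 9.81) = 43.63 m.
Velocity head = v²/(2g) = 0.63² / (2 × 9.81) = 0.020 m.
h = z + ψ + v²/(2g) = 122.28 + 43.63 + 0.020 = 165.93 m.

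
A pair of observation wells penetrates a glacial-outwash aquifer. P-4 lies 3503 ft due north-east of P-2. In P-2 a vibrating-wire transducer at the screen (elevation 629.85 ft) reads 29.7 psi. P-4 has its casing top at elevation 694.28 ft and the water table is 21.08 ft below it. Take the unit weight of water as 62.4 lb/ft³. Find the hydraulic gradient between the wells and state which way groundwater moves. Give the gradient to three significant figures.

Pressure head at P-2: ψ = 144·P/γ = 144 × 29.7 / 62.4 = 68.54 ft.
Total head at P-2: h = z + ψ = 629.85 + 68.54 = 698.39 ft.
Total head at P-4: h = 694.28 − 21.08 = 673.20 ft.
Head difference: h(P-2) − h(P-4) = 698.39 − 673.20 = 25.19 ft.
Hydraulic gradient: i = |Δh| / L = 25.19 / 3503 = 0.00719.
Flow is from higher to lower head: from P-2 toward P-4, i.e. toward the north-east.

i ≈ 0.00719; groundwater flows toward the north-east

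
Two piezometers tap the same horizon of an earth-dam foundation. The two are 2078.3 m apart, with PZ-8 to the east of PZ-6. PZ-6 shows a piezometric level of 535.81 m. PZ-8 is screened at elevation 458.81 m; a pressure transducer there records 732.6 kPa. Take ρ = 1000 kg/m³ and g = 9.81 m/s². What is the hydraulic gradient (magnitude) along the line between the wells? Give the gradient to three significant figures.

Total head at PZ-6: h = 535.81 m (water level in the piezometer is the total head).
Pressure head at PZ-8: ψ = P/(ρg) = 732.6×1000 / (1000 × 9.81) = 74.68 m.
Total head at PZ-8: h = z + ψ = 458.81 + 74.68 = 533.49 m.
Head difference: h(PZ-6) − h(PZ-8) = 535.81 − 533.49 = 2.32 m.
Hydraulic gradient: i = |Δh| / L = 2.32 / 2078.3 = 0.00112.

i ≈ 0.00112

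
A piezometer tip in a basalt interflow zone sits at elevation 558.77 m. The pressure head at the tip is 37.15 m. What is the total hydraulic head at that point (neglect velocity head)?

h = z + ψ = 558.77 + 37.15 = 595.92 m.

h ≈ 595.92 m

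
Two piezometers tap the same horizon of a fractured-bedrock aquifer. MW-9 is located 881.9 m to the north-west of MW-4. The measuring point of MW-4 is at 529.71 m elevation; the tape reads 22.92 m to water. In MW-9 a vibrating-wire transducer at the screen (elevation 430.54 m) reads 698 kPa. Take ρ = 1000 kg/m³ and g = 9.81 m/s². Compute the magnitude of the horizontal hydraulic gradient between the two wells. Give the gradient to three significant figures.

Total head at MW-4: h = 529.71 − 22.92 = 506.79 m.
Pressure head at MW-9: ψ = P/(ρg) = 698×1000 / (1000 × 9.81) = 71.15 m.
Total head at MW-9: h = z + ψ = 430.54 + 71.15 = 501.69 m.
Head difference: h(MW-4) − h(MW-9) = 506.79 − 501.69 = 5.10 m.
Hydraulic gradient: i = |Δh| / L = 5.10 / 881.9 = 0.00578.

i ≈ 0.00578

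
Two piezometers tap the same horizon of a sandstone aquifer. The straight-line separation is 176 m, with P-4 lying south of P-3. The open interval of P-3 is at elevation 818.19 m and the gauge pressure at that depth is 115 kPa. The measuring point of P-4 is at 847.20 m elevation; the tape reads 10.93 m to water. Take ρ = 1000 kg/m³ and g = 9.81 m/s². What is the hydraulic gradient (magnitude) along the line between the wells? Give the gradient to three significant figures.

i ≈ 0.0361

Pressure head at P-3: ψ = P/(ρg) = 115×1000 / (1000 × 9.81) = 11.72 m.
Total head at P-3: h = z + ψ = 818.19 + 11.72 = 829.91 m.
Total head at P-4: h = 847.20 − 10.93 = 836.27 m.
Head difference: h(P-3) − h(P-4) = 829.91 − 836.27 = -6.36 m.
Hydraulic gradient: i = |Δh| / L = 6.36 / 176 = 0.0361.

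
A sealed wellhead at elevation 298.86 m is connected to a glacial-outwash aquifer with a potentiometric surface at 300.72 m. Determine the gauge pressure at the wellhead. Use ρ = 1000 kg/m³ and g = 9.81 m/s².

P ≈ 18.2 kPa

Head above the cap: Δh = 300.72 − 298.86 = 1.86 m.
P = ρgΔh = 1000 × 9.81 × 1.86 = 18247 Pa ≈ 18.2 kPa.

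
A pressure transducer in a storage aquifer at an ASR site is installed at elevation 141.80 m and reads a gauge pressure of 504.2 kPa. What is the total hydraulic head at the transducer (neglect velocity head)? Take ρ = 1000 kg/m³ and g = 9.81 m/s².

h ≈ 193.20 m

ψ = P/(ρg) = 504.2×1000 / (1000 × 9.81) = 51.40 m.
h = z + ψ = 141.80 + 51.40 = 193.20 m.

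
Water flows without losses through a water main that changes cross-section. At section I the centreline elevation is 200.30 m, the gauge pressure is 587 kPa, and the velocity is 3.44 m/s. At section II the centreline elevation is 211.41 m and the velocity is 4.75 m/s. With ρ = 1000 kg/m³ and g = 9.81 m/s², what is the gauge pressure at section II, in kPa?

P₂ ≈ 473 kPa

Pressure head at I: ψ₁ = P₁/(ρg) = 587×1000 / (1000 × 9.81) = 59.84 m.
Velocity heads: v₁²/2g = 3.44²/19.62 = 0.603 m; v₂²/2g = 4.75²/19.62 = 1.150 m.
Total head H = z₁ + ψ₁ + v₁²/2g = 200.30 + 59.84 + 0.603 = 260.74 m.
ψ₂ = H − z₂ − v₂²/2g = 260.74 − 211.41 − 1.150 = 48.18 m.
P₂ = ρgψ₂ = 1000 × 9.81 × 48.18 ≈ 473 kPa.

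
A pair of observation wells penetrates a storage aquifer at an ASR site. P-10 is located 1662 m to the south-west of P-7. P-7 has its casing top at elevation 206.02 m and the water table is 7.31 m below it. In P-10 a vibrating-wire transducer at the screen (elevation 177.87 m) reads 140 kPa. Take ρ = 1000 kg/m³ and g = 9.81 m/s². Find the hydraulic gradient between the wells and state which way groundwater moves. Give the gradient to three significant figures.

Total head at P-7: h = 206.02 − 7.31 = 198.71 m.
Pressure head at P-10: ψ = P/(ρg) = 140×1000 / (1000 × 9.81) = 14.27 m.
Total head at P-10: h = z + ψ = 177.87 + 14.27 = 192.14 m.
Head difference: h(P-7) − h(P-10) = 198.71 − 192.14 = 6.57 m.
Hydraulic gradient: i = |Δh| / L = 6.57 / 1662 = 0.00395.
Flow is from higher to lower head: from P-7 toward P-10, i.e. toward the south-west.

i ≈ 0.00395; groundwater flows toward the south-west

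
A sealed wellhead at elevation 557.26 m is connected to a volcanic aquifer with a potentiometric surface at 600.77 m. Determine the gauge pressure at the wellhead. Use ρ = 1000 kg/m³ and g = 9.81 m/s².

P ≈ 427 kPa

Head above the cap: Δh = 600.77 − 557.26 = 43.51 m.
P = ρgΔh = 1000 × 9.81 × 43.51 = 426833 Pa ≈ 427 kPa.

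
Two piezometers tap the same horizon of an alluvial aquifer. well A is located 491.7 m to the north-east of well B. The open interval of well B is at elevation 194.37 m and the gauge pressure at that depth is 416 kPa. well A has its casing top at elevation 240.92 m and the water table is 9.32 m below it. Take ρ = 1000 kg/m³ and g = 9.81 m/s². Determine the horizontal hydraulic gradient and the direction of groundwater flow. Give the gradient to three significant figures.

Pressure head at well B: ψ = P/(ρg) = 416×1000 / (1000 × 9.81) = 42.41 m.
Total head at well B: h = z + ψ = 194.37 + 42.41 = 236.78 m.
Total head at well A: h = 240.92 − 9.32 = 231.60 m.
Head difference: h(well B) − h(well A) = 236.78 − 231.60 = 5.18 m.
Hydraulic gradient: i = |Δh| / L = 5.18 / 491.7 = 0.0105.
Flow is from higher to lower head: from well B toward well A, i.e. toward the north-east.

i ≈ 0.0105; groundwater flows toward the north-east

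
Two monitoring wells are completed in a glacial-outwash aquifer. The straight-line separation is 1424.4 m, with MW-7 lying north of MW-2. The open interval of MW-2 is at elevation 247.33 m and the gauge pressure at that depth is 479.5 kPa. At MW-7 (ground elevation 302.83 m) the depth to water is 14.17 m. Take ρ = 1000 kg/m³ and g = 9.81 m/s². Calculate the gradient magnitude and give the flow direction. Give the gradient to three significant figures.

i ≈ 0.00530; groundwater flows toward the north

Pressure head at MW-2: ψ = P/(ρg) = 479.5×1000 / (1000 × 9.81) = 48.88 m.
Total head at MW-2: h = z + ψ = 247.33 + 48.88 = 296.21 m.
Total head at MW-7: h = 302.83 − 14.17 = 288.66 m.
Head difference: h(MW-2) − h(MW-7) = 296.21 − 288.66 = 7.55 m.
Hydraulic gradient: i = |Δh| / L = 7.55 / 1424.4 = 0.00530.
Flow is from higher to lower head: from MW-2 toward MW-7, i.e. toward the north.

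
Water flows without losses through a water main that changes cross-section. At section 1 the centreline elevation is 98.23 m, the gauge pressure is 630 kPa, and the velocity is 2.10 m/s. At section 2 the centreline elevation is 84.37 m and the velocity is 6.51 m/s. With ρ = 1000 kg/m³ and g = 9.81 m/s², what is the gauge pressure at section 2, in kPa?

Pressure head at 1: ψ₁ = P₁/(ρg) = 630×1000 / (1000 × 9.81) = 64.22 m.
Velocity heads: v₁²/2g = 2.10²/19.62 = 0.225 m; v₂²/2g = 6.51²/19.62 = 2.160 m.
Total head H = z₁ + ψ₁ + v₁²/2g = 98.23 + 64.22 + 0.225 = 162.67 m.
ψ₂ = H − z₂ − v₂²/2g = 162.67 − 84.37 − 2.160 = 76.14 m.
P₂ = ρgψ₂ = 1000 × 9.81 × 76.14 ≈ 747 kPa.

P₂ ≈ 747 kPa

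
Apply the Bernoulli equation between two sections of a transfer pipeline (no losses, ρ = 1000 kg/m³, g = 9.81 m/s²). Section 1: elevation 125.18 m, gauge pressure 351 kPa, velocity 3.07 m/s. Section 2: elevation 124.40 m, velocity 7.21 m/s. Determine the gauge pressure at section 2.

P₂ ≈ 337 kPa

Pressure head at 1: ψ₁ = P₁/(ρg) = 351×1000 / (1000 × 9.81) = 35.78 m.
Velocity heads: v₁²/2g = 3.07²/19.62 = 0.480 m; v₂²/2g = 7.21²/19.62 = 2.650 m.
Total head H = z₁ + ψ₁ + v₁²/2g = 125.18 + 35.78 + 0.480 = 161.44 m.
ψ₂ = H − z₂ − v₂²/2g = 161.44 − 124.40 − 2.650 = 34.39 m.
P₂ = ρgψ₂ = 1000 × 9.81 × 34.39 ≈ 337 kPa.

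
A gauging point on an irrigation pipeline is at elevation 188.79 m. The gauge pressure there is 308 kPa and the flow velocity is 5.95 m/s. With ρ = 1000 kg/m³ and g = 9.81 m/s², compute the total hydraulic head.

h ≈ 221.99 m

Pressure head ψ = P/(ρg) = 308×1000 / (1000 × 9.81) = 31.40 m.
Velocity head = v²/(2g) = 5.95² / (2 × 9.81) = 1.804 m.
h = z + ψ + v²/(2g) = 188.79 + 31.40 + 1.804 = 221.99 m.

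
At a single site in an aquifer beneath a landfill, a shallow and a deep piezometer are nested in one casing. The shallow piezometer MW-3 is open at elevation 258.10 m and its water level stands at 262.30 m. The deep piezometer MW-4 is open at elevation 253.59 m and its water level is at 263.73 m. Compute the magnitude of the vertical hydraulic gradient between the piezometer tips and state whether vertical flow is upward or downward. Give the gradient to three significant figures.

Total head at MW-3: h = 262.30 m (water level in the standpipe).
Total head at MW-4: h = 263.73 m.
Δh = h(MW-3) − h(MW-4) = 262.30 − 263.73 = -1.43 m.
Vertical separation Δz = 258.10 − 253.59 = 4.51 m.
|i_v| = |Δh| / Δz = 1.43 / 4.51 = 0.317.
Head is higher in the deep piezometer, so vertical flow is upward (discharge condition).

|i_v| ≈ 0.317; vertical flow is upward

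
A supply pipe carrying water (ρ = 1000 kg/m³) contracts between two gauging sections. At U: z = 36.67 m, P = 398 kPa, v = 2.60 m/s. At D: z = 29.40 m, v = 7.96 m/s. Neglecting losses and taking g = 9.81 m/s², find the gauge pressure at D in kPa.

Pressure head at U: ψ₁ = P₁/(ρg) = 398×1000 / (1000 × 9.81) = 40.57 m.
Velocity heads: v₁²/2g = 2.60²/19.62 = 0.345 m; v₂²/2g = 7.96²/19.62 = 3.229 m.
Total head H = z₁ + ψ₁ + v₁²/2g = 36.67 + 40.57 + 0.345 = 77.59 m.
ψ₂ = H − z₂ − v₂²/2g = 77.59 − 29.40 − 3.229 = 44.96 m.
P₂ = ρgψ₂ = 1000 × 9.81 × 44.96 ≈ 441 kPa.

P₂ ≈ 441 kPa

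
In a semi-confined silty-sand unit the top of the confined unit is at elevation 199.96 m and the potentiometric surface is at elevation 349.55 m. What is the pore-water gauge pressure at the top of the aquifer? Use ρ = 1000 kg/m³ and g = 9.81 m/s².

P ≈ 1470 kPa

Pressure head at the aquifer top: ψ = h − z = 349.55 − 199.96 = 149.59 m.
P = ρgψ = 1000 × 9.81 × 149.59 = 1467478 Pa ≈ 1470 kPa.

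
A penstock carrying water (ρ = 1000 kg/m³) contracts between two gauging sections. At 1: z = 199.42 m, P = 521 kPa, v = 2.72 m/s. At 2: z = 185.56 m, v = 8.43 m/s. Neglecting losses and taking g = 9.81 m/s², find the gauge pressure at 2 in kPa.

Pressure head at 1: ψ₁ = P₁/(ρg) = 521×1000 / (1000 × 9.81) = 53.11 m.
Velocity heads: v₁²/2g = 2.72²/19.62 = 0.377 m; v₂²/2g = 8.43²/19.62 = 3.622 m.
Total head H = z₁ + ψ₁ + v₁²/2g = 199.42 + 53.11 + 0.377 = 252.91 m.
ψ₂ = H − z₂ − v₂²/2g = 252.91 − 185.56 − 3.622 = 63.73 m.
P₂ = ρgψ₂ = 1000 × 9.81 × 63.73 ≈ 625 kPa.

P₂ ≈ 625 kPa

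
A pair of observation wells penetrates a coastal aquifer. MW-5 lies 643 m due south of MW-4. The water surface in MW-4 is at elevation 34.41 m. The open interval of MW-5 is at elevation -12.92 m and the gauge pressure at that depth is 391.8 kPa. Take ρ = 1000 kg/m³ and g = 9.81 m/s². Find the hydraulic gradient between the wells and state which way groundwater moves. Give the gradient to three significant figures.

Total head at MW-4: h = 34.41 m (water level in the piezometer is the total head).
Pressure head at MW-5: ψ = P/(ρg) = 391.8×1000 / (1000 × 9.81) = 39.94 m.
Total head at MW-5: h = z + ψ = -12.92 + 39.94 = 27.02 m.
Head difference: h(MW-4) − h(MW-5) = 34.41 − 27.02 = 7.39 m.
Hydraulic gradient: i = |Δh| / L = 7.39 / 643 = 0.0115.
Flow is from higher to lower head: from MW-4 toward MW-5, i.e. toward the south.

i ≈ 0.0115; groundwater flows toward the south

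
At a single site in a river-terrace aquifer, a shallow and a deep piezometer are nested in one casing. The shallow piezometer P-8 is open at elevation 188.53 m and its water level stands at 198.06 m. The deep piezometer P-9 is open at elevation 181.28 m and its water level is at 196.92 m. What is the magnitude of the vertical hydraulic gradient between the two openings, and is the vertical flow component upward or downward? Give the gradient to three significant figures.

|i_v| ≈ 0.157; vertical flow is downward

Total head at P-8: h = 198.06 m (water level in the standpipe).
Total head at P-9: h = 196.92 m.
Δh = h(P-8) − h(P-9) = 198.06 − 196.92 = 1.14 m.
Vertical separation Δz = 188.53 − 181.28 = 7.25 m.
|i_v| = |Δh| / Δz = 1.14 / 7.25 = 0.157.
Head is higher in the shallow piezometer, so vertical flow is downward (recharge condition).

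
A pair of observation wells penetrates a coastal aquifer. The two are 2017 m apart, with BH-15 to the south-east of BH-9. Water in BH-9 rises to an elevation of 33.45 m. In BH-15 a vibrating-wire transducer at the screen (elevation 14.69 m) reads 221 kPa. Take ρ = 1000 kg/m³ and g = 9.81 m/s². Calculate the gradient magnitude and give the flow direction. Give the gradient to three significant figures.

Total head at BH-9: h = 33.45 m (water level in the piezometer is the total head).
Pressure head at BH-15: ψ = P/(ρg) = 221×1000 / (1000 × 9.81) = 22.53 m.
Total head at BH-15: h = z + ψ = 14.69 + 22.53 = 37.22 m.
Head difference: h(BH-9) − h(BH-15) = 33.45 − 37.22 = -3.77 m.
Hydraulic gradient: i = |Δh| / L = 3.77 / 2017 = 0.00187.
Flow is from higher to lower head: from BH-15 toward BH-9, i.e. toward the north-west.

i ≈ 0.00187; groundwater flows toward the north-west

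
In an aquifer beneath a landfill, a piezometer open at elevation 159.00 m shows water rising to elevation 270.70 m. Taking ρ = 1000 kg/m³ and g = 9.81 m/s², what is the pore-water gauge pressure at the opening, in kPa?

Pressure head ψ = h − z = 270.70 − 159.00 = 111.70 m.
P = ρgψ = 1000 × 9.81 × 111.70 = 1095777 Pa ≈ 1100 kPa.

P ≈ 1100 kPa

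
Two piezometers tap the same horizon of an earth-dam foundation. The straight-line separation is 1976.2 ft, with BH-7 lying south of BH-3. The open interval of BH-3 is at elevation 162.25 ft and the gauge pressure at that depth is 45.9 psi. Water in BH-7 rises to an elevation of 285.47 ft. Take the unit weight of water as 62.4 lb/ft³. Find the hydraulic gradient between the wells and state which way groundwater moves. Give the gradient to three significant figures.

Pressure head at BH-3: ψ = 144·P/γ = 144 × 45.9 / 62.4 = 105.92 ft.
Total head at BH-3: h = z + ψ = 162.25 + 105.92 = 268.17 ft.
Total head at BH-7: h = 285.47 ft (water level in the piezometer is the total head).
Head difference: h(BH-3) − h(BH-7) = 268.17 − 285.47 = -17.30 ft.
Hydraulic gradient: i = |Δh| / L = 17.30 / 1976.2 = 0.00875.
Flow is from higher to lower head: from BH-7 toward BH-3, i.e. toward the north.

i ≈ 0.00875; groundwater flows toward the north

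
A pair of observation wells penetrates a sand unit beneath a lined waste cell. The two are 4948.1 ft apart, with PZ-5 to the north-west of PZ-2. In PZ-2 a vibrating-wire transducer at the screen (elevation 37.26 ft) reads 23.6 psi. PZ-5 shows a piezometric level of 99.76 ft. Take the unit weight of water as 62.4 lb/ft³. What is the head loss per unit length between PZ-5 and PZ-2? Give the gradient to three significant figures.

Pressure head at PZ-2: ψ = 144·P/γ = 144 × 23.6 / 62.4 = 54.46 ft.
Total head at PZ-2: h = z + ψ = 37.26 + 54.46 = 91.72 ft.
Total head at PZ-5: h = 99.76 ft (water level in the piezometer is the total head).
Head difference: h(PZ-2) − h(PZ-5) = 91.72 − 99.76 = -8.04 ft.
Hydraulic gradient: i = |Δh| / L = 8.04 / 4948.1 = 0.00162.

i ≈ 0.00162 ft/ft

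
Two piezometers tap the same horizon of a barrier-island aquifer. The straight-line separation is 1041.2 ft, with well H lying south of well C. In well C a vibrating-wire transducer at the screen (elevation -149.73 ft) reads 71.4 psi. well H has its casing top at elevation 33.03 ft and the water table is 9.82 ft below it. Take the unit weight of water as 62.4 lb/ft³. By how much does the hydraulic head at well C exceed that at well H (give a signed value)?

Δh ≈ -8.17 ft

Pressure head at well C: ψ = 144·P/γ = 144 × 71.4 / 62.4 = 164.77 ft.
Total head at well C: h = z + ψ = -149.73 + 164.77 = 15.04 ft.
Total head at well H: h = 33.03 − 9.82 = 23.21 ft.
Head difference: h(well C) − h(well H) = 15.04 − 23.21 = -8.17 ft.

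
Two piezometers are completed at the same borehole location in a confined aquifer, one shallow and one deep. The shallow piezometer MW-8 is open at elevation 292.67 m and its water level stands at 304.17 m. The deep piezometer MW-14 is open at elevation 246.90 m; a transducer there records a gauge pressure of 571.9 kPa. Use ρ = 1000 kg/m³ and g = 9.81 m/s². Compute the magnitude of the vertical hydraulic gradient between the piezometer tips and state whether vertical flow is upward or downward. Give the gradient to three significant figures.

Total head at MW-8: h = 304.17 m (water level in the standpipe).
Pressure head at MW-14: ψ = P/(ρg) = 571.9×1000 / (1000 × 9.81) = 58.30 m.
Total head at MW-14: h = z + ψ = 246.90 + 58.30 = 305.20 m.
Δh = h(MW-8) − h(MW-14) = 304.17 − 305.20 = -1.03 m.
Vertical separation Δz = 292.67 − 246.90 = 45.77 m.
|i_v| = |Δh| / Δz = 1.03 / 45.77 = 0.0225.
Head is higher in the deep piezometer, so vertical flow is upward (discharge condition).

|i_v| ≈ 0.0225; vertical flow is upward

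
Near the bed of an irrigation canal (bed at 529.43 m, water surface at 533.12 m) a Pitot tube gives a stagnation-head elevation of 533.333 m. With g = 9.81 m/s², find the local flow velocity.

Near the bed, under hydrostatic conditions, the piezometric head (z + ψ) equals the free-surface elevation, 533.12 m.
Velocity head = total − piezometric = 533.333 − 533.12 = 0.213 m.
v = √(2g·h_v) = √(2 × 9.81 × 0.213) = 2.04 m/s.

v ≈ 2.04 m/s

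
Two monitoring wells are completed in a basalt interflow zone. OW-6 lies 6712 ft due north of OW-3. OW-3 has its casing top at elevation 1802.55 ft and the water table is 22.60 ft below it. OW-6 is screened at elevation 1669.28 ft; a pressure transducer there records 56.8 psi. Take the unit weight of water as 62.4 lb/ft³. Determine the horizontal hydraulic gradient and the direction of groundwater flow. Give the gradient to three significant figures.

Total head at OW-3: h = 1802.55 − 22.60 = 1779.95 ft.
Pressure head at OW-6: ψ = 144·P/γ = 144 × 56.8 / 62.4 = 131.08 ft.
Total head at OW-6: h = z + ψ = 1669.28 + 131.08 = 1800.36 ft.
Head difference: h(OW-3) − h(OW-6) = 1779.95 − 1800.36 = -20.41 ft.
Hydraulic gradient: i = |Δh| / L = 20.41 / 6712 = 0.00304.
Flow is from higher to lower head: from OW-6 toward OW-3, i.e. toward the south.

i ≈ 0.00304; groundwater flows toward the south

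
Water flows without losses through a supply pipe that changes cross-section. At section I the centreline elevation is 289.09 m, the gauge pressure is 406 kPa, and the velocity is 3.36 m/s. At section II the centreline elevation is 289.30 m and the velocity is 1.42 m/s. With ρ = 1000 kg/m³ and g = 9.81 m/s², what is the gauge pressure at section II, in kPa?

Pressure head at I: ψ₁ = P₁/(ρg) = 406×1000 / (1000 × 9.81) = 41.39 m.
Velocity heads: v₁²/2g = 3.36²/19.62 = 0.575 m; v₂²/2g = 1.42²/19.62 = 0.103 m.
Total head H = z₁ + ψ₁ + v₁²/2g = 289.09 + 41.39 + 0.575 = 331.05 m.
ψ₂ = H − z₂ − v₂²/2g = 331.05 − 289.30 − 0.103 = 41.65 m.
P₂ = ρgψ₂ = 1000 × 9.81 × 41.65 ≈ 409 kPa.

P₂ ≈ 409 kPa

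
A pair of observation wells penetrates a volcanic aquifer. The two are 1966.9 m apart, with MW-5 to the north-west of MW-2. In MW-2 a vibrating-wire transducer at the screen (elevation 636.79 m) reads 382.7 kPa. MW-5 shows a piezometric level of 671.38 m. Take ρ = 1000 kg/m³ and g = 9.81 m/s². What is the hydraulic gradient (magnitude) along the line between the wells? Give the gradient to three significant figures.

Pressure head at MW-2: ψ = P/(ρg) = 382.7×1000 / (1000 × 9.81) = 39.01 m.
Total head at MW-2: h = z + ψ = 636.79 + 39.01 = 675.80 m.
Total head at MW-5: h = 671.38 m (water level in the piezometer is the total head).
Head difference: h(MW-2) − h(MW-5) = 675.80 − 671.38 = 4.42 m.
Hydraulic gradient: i = |Δh| / L = 4.42 / 1966.9 = 0.00225.

i ≈ 0.00225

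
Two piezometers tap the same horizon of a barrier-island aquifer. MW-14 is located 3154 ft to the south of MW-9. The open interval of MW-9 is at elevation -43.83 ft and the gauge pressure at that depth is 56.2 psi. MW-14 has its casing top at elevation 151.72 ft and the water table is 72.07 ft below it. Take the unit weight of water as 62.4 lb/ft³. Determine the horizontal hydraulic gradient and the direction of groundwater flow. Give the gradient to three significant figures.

i ≈ 0.00197; groundwater flows toward the south

Pressure head at MW-9: ψ = 144·P/γ = 144 × 56.2 / 62.4 = 129.69 ft.
Total head at MW-9: h = z + ψ = -43.83 + 129.69 = 85.86 ft.
Total head at MW-14: h = 151.72 − 72.07 = 79.65 ft.
Head difference: h(MW-9) − h(MW-14) = 85.86 − 79.65 = 6.21 ft.
Hydraulic gradient: i = |Δh| / L = 6.21 / 3154 = 0.00197.
Flow is from higher to lower head: from MW-9 toward MW-14, i.e. toward the south.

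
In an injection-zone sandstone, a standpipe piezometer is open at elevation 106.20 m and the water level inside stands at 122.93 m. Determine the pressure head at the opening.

ψ ≈ 16.73 m

Total head h = 122.93 m (the water-surface elevation in the piezometer).
Pressure head ψ = h − z = 122.93 − 106.20 = 16.73 m.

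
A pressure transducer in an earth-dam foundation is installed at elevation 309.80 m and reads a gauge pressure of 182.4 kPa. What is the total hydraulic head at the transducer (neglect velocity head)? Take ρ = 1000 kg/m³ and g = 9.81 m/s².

ψ = P/(ρg) = 182.4×1000 / (1000 × 9.81) = 18.59 m.
h = z + ψ = 309.80 + 18.59 = 328.39 m.

h ≈ 328.39 m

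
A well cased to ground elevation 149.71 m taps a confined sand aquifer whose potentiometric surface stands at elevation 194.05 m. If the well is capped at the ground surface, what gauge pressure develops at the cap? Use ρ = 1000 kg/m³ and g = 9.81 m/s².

Head above the cap: Δh = 194.05 − 149.71 = 44.34 m.
P = ρgΔh = 1000 × 9.81 × 44.34 = 434975 Pa ≈ 435 kPa.

P ≈ 435 kPa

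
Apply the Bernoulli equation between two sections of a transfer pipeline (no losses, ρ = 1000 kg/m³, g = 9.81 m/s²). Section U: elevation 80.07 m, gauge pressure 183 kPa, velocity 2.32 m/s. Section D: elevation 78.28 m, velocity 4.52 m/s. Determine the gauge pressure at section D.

Pressure head at U: ψ₁ = P₁/(ρg) = 183×1000 / (1000 × 9.81) = 18.65 m.
Velocity heads: v₁²/2g = 2.32²/19.62 = 0.274 m; v₂²/2g = 4.52²/19.62 = 1.041 m.
Total head H = z₁ + ψ₁ + v₁²/2g = 80.07 + 18.65 + 0.274 = 98.99 m.
ψ₂ = H − z₂ − v₂²/2g = 98.99 − 78.28 − 1.041 = 19.67 m.
P₂ = ρgψ₂ = 1000 × 9.81 × 19.67 ≈ 193 kPa.

P₂ ≈ 193 kPa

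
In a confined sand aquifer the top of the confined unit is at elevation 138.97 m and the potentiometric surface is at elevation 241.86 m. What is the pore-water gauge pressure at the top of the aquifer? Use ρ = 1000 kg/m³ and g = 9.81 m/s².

Pressure head at the aquifer top: ψ = h − z = 241.86 − 138.97 = 102.89 m.
P = ρgψ = 1000 × 9.81 × 102.89 = 1009351 Pa ≈ 1010 kPa.

P ≈ 1010 kPa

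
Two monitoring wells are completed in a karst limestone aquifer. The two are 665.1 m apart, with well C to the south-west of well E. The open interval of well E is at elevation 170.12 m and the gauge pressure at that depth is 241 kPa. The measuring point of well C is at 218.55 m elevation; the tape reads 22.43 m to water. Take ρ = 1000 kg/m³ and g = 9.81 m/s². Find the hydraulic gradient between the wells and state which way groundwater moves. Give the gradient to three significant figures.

i ≈ 0.00215; groundwater flows toward the north-east

Pressure head at well E: ψ = P/(ρg) = 241×1000 / (1000 × 9.81) = 24.57 m.
Total head at well E: h = z + ψ = 170.12 + 24.57 = 194.69 m.
Total head at well C: h = 218.55 − 22.43 = 196.12 m.
Head difference: h(well E) − h(well C) = 194.69 − 196.12 = -1.43 m.
Hydraulic gradient: i = |Δh| / L = 1.43 / 665.1 = 0.00215.
Flow is from higher to lower head: from well C toward well E, i.e. toward the north-east.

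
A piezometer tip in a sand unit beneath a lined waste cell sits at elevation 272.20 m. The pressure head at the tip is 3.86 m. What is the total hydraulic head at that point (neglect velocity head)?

h ≈ 276.06 m

h = z + ψ = 272.20 + 3.86 = 276.06 m.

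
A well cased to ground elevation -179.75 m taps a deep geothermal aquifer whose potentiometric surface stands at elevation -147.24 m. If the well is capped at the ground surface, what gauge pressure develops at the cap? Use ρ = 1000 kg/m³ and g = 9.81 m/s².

P ≈ 319 kPa

Head above the cap: Δh = -147.24 − (-179.75) = 32.51 m.
P = ρgΔh = 1000 × 9.81 × 32.51 = 318923 Pa ≈ 319 kPa.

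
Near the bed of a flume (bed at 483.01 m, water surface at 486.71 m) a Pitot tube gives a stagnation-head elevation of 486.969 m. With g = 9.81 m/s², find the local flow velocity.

v ≈ 2.25 m/s

Near the bed, under hydrostatic conditions, the piezometric head (z + ψ) equals the free-surface elevation, 486.71 m.
Velocity head = total − piezometric = 486.969 − 486.71 = 0.259 m.
v = √(2g·h_v) = √(2 × 9.81 × 0.259) = 2.25 m/s.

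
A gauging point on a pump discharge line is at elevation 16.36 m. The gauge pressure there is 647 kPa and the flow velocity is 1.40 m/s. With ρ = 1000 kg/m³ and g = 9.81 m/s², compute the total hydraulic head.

Pressure head ψ = P/(ρg) = 647×1000 / (1000 × 9.81) = 65.95 m.
Velocity head = v²/(2g) = 1.40² / (2 × 9.81) = 0.100 m.
h = z + ψ + v²/(2g) = 16.36 + 65.95 + 0.100 = 82.41 m.

h ≈ 82.41 m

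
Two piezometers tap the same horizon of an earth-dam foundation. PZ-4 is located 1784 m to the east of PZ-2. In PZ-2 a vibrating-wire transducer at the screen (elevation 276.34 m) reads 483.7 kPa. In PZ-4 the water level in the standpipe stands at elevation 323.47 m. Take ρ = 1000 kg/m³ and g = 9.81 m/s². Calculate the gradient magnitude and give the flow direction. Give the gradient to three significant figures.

Pressure head at PZ-2: ψ = P/(ρg) = 483.7×1000 / (1000 × 9.81) = 49.31 m.
Total head at PZ-2: h = z + ψ = 276.34 + 49.31 = 325.65 m.
Total head at PZ-4: h = 323.47 m (water level in the piezometer is the total head).
Head difference: h(PZ-2) − h(PZ-4) = 325.65 − 323.47 = 2.18 m.
Hydraulic gradient: i = |Δh| / L = 2.18 / 1784 = 0.00122.
Flow is from higher to lower head: from PZ-2 toward PZ-4, i.e. toward the east.

i ≈ 0.00122; groundwater flows toward the east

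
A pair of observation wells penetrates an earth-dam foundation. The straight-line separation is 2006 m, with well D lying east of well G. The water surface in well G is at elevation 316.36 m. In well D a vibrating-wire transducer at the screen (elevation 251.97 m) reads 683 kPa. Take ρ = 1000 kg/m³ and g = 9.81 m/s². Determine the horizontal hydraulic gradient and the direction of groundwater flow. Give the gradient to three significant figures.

i ≈ 0.00261; groundwater flows toward the west

Total head at well G: h = 316.36 m (water level in the piezometer is the total head).
Pressure head at well D: ψ = P/(ρg) = 683×1000 / (1000 × 9.81) = 69.62 m.
Total head at well D: h = z + ψ = 251.97 + 69.62 = 321.59 m.
Head difference: h(well G) − h(well D) = 316.36 − 321.59 = -5.23 m.
Hydraulic gradient: i = |Δh| / L = 5.23 / 2006 = 0.00261.
Flow is from higher to lower head: from well D toward well G, i.e. toward the west.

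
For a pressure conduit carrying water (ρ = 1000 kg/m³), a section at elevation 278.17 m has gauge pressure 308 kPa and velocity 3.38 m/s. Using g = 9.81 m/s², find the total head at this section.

h ≈ 310.15 m

Pressure head ψ = P/(ρg) = 308×1000 / (1000 × 9.81) = 31.40 m.
Velocity head = v²/(2g) = 3.38² / (2 × 9.81) = 0.582 m.
h = z + ψ + v²/(2g) = 278.17 + 31.40 + 0.582 = 310.15 m.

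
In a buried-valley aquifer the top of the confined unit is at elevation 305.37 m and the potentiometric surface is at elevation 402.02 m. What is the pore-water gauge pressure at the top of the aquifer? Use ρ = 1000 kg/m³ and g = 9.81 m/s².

P ≈ 948 kPa

Pressure head at the aquifer top: ψ = h − z = 402.02 − 305.37 = 96.65 m.
P = ρgψ = 1000 × 9.81 × 96.65 = 948136 Pa ≈ 948 kPa.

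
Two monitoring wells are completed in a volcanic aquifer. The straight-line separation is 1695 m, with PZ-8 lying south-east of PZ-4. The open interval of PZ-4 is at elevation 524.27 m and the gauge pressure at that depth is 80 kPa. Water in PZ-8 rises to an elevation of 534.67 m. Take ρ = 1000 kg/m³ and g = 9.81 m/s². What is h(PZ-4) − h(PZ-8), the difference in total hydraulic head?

Δh ≈ -2.25 m

Pressure head at PZ-4: ψ = P/(ρg) = 80×1000 / (1000 × 9.81) = 8.15 m.
Total head at PZ-4: h = z + ψ = 524.27 + 8.15 = 532.42 m.
Total head at PZ-8: h = 534.67 m (water level in the piezometer is the total head).
Head difference: h(PZ-4) − h(PZ-8) = 532.42 − 534.67 = -2.25 m.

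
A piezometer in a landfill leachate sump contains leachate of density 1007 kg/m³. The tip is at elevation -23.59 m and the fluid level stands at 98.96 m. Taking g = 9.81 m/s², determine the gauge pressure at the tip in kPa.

P ≈ 1210 kPa

Pressure head ψ = h − z = 98.96 − (-23.59) = 122.55 m.
P = ρgψ = 1007 × 9.81 × 122.55 = 1210631 Pa ≈ 1210 kPa.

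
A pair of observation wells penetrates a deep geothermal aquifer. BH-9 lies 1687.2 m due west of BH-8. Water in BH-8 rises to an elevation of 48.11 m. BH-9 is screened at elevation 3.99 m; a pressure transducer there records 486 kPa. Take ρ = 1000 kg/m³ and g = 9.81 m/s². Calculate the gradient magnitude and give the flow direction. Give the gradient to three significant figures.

i ≈ 0.00321; groundwater flows toward the east

Total head at BH-8: h = 48.11 m (water level in the piezometer is the total head).
Pressure head at BH-9: ψ = P/(ρg) = 486×1000 / (1000 × 9.81) = 49.54 m.
Total head at BH-9: h = z + ψ = 3.99 + 49.54 = 53.53 m.
Head difference: h(BH-8) − h(BH-9) = 48.11 − 53.53 = -5.42 m.
Hydraulic gradient: i = |Δh| / L = 5.42 / 1687.2 = 0.00321.
Flow is from higher to lower head: from BH-9 toward BH-8, i.e. toward the east.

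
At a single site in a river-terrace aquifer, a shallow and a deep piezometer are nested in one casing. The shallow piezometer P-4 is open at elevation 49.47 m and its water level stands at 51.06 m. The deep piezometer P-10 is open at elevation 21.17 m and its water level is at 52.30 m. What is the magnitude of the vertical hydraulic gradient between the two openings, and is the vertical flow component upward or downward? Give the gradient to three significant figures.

|i_v| ≈ 0.0438; vertical flow is upward

Total head at P-4: h = 51.06 m (water level in the standpipe).
Total head at P-10: h = 52.30 m.
Δh = h(P-4) − h(P-10) = 51.06 − 52.30 = -1.24 m.
Vertical separation Δz = 49.47 − 21.17 = 28.30 m.
|i_v| = |Δh| / Δz = 1.24 / 28.30 = 0.0438.
Head is higher in the deep piezometer, so vertical flow is upward (discharge condition).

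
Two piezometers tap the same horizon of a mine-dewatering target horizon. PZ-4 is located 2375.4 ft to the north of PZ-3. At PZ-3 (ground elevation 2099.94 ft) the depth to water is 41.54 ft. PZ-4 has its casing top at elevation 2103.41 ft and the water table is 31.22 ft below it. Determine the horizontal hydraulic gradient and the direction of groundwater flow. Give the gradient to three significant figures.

Total head at PZ-3: h = 2099.94 − 41.54 = 2058.40 ft.
Total head at PZ-4: h = 2103.41 − 31.22 = 2072.19 ft.
Head difference: h(PZ-3) − h(PZ-4) = 2058.40 − 2072.19 = -13.79 ft.
Hydraulic gradient: i = |Δh| / L = 13.79 / 2375.4 = 0.00581.
Flow is from higher to lower head: from PZ-4 toward PZ-3, i.e. toward the south.

i ≈ 0.00581; groundwater flows toward the south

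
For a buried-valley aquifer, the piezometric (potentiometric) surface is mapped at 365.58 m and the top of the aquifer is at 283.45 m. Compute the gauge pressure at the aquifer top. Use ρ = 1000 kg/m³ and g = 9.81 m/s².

P ≈ 806 kPa

Pressure head at the aquifer top: ψ = h − z = 365.58 − 283.45 = 82.13 m.
P = ρgψ = 1000 × 9.81 × 82.13 = 805695 Pa ≈ 806 kPa.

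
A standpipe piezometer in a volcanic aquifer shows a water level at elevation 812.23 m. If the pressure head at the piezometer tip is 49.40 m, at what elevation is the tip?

z = h − ψ = 812.23 − 49.40 = 762.83 m.

z ≈ 762.83 m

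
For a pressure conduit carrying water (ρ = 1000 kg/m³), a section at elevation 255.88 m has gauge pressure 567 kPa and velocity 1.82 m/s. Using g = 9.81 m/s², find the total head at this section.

h ≈ 313.85 m

Pressure head ψ = P/(ρg) = 567×1000 / (1000 × 9.81) = 57.80 m.
Velocity head = v²/(2g) = 1.82² / (2 × 9.81) = 0.169 m.
h = z + ψ + v²/(2g) = 255.88 + 57.80 + 0.169 = 313.85 m.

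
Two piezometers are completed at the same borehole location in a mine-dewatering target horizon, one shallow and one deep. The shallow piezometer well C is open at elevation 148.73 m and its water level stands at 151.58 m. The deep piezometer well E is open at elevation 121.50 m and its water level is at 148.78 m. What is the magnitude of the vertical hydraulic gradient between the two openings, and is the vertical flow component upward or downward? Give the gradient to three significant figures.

|i_v| ≈ 0.103; vertical flow is downward

Total head at well C: h = 151.58 m (water level in the standpipe).
Total head at well E: h = 148.78 m.
Δh = h(well C) − h(well E) = 151.58 − 148.78 = 2.80 m.
Vertical separation Δz = 148.73 − 121.50 = 27.23 m.
|i_v| = |Δh| / Δz = 2.80 / 27.23 = 0.103.
Head is higher in the shallow piezometer, so vertical flow is downward (recharge condition).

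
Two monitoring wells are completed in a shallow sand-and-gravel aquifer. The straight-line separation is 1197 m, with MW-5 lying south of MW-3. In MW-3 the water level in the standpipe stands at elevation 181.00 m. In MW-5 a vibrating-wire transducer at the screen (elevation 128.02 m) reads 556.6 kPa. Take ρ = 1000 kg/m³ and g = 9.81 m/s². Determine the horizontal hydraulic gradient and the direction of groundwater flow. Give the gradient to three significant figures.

Total head at MW-3: h = 181.00 m (water level in the piezometer is the total head).
Pressure head at MW-5: ψ = P/(ρg) = 556.6×1000 / (1000 × 9.81) = 56.74 m.
Total head at MW-5: h = z + ψ = 128.02 + 56.74 = 184.76 m.
Head difference: h(MW-3) − h(MW-5) = 181.00 − 184.76 = -3.76 m.
Hydraulic gradient: i = |Δh| / L = 3.76 / 1197 = 0.00314.
Flow is from higher to lower head: from MW-5 toward MW-3, i.e. toward the north.

i ≈ 0.00314; groundwater flows toward the north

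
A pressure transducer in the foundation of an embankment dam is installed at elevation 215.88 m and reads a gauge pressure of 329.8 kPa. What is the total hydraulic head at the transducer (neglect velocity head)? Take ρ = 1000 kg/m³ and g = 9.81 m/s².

h ≈ 249.50 m

ψ = P/(ρg) = 329.8×1000 / (1000 × 9.81) = 33.62 m.
h = z + ψ = 215.88 + 33.62 = 249.50 m.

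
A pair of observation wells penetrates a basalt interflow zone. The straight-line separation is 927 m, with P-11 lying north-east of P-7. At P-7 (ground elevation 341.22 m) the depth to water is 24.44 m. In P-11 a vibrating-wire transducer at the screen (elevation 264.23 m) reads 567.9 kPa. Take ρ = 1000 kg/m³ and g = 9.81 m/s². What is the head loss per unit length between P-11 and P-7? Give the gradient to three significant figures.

i ≈ 0.00576 m/m

Total head at P-7: h = 341.22 − 24.44 = 316.78 m.
Pressure head at P-11: ψ = P/(ρg) = 567.9×1000 / (1000 × 9.81) = 57.89 m.
Total head at P-11: h = z + ψ = 264.23 + 57.89 = 322.12 m.
Head difference: h(P-7) − h(P-11) = 316.78 − 322.12 = -5.34 m.
Hydraulic gradient: i = |Δh| / L = 5.34 / 927 = 0.00576.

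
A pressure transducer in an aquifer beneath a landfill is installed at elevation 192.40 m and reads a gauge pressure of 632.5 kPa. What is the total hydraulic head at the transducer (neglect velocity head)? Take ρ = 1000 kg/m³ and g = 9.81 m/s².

h ≈ 256.88 m

ψ = P/(ρg) = 632.5×1000 / (1000 × 9.81) = 64.48 m.
h = z + ψ = 192.40 + 64.48 = 256.88 m.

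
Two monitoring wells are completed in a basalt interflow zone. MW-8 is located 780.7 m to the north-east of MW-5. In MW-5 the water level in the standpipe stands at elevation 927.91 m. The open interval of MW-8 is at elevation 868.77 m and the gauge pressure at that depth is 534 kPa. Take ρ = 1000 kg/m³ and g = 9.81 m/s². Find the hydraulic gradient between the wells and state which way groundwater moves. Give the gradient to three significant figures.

Total head at MW-5: h = 927.91 m (water level in the piezometer is the total head).
Pressure head at MW-8: ψ = P/(ρg) = 534×1000 / (1000 × 9.81) = 54.43 m.
Total head at MW-8: h = z + ψ = 868.77 + 54.43 = 923.20 m.
Head difference: h(MW-5) − h(MW-8) = 927.91 − 923.20 = 4.71 m.
Hydraulic gradient: i = |Δh| / L = 4.71 / 780.7 = 0.00603.
Flow is from higher to lower head: from MW-5 toward MW-8, i.e. toward the north-east.

i ≈ 0.00603; groundwater flows toward the north-east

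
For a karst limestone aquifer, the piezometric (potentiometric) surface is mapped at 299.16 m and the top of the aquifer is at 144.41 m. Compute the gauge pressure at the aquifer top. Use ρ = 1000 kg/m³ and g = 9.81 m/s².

P ≈ 1520 kPa

Pressure head at the aquifer top: ψ = h − z = 299.16 − 144.41 = 154.75 m.
P = ρgψ = 1000 × 9.81 × 154.75 = 1518098 Pa ≈ 1520 kPa.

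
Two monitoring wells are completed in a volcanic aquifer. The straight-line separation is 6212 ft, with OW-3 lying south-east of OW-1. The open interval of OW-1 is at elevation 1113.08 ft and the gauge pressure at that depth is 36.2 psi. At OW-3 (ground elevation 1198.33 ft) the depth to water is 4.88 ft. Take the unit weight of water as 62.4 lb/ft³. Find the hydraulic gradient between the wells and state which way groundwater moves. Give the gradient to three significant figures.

i ≈ 0.000510; groundwater flows toward the south-east

Pressure head at OW-1: ψ = 144·P/γ = 144 × 36.2 / 62.4 = 83.54 ft.
Total head at OW-1: h = z + ψ = 1113.08 + 83.54 = 1196.62 ft.
Total head at OW-3: h = 1198.33 − 4.88 = 1193.45 ft.
Head difference: h(OW-1) − h(OW-3) = 1196.62 − 1193.45 = 3.17 ft.
Hydraulic gradient: i = |Δh| / L = 3.17 / 6212 = 0.000510.
Flow is from higher to lower head: from OW-1 toward OW-3, i.e. toward the south-east.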